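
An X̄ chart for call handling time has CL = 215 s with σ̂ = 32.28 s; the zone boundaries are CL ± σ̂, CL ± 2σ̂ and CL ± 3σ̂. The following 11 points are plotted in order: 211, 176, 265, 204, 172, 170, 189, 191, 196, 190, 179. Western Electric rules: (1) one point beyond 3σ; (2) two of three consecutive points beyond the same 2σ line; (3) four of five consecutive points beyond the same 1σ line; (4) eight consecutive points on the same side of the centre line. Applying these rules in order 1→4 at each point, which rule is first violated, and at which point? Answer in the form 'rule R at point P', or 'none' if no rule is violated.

rule 4 at point 11

Zone of each point (C = within 1σ̂, B = 1σ̂–2σ̂, A = 2σ̂–3σ̂, * = beyond 3σ̂; sign = side of CL): 1:-C, 2:-B, 3:+B, 4:-C, 5:-B, 6:-B, 7:-C, 8:-C, 9:-C, 10:-C, 11:-B
Rule 4 (eight consecutive points on the same side of the centre line) is satisfied at point 11.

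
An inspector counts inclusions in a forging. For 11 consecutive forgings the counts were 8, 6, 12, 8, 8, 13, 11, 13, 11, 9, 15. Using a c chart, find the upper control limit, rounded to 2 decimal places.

20.02

c̄ = (8 + 6 + 12 + 8 + 8 + 13 + 11 + 13 + 11 + 9 + 15) / 11 = 114 / 11 = 10.3636
UCL = c̄ + 3√c̄ = 10.3636 + 3 × √10.3636 = 10.3636 + 3 × 3.2193 = 20.0214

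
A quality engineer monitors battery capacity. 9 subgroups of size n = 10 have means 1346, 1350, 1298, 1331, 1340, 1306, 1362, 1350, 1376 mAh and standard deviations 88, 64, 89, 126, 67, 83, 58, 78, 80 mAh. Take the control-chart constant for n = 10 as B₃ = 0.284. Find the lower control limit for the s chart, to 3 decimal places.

s̄ = (88 + 64 + 89 + 126 + 67 + 83 + 58 + 78 + 80) / 9 = 81.4444
LCL_s = B₃·s̄ = 0.284 × 81.4444 = 23.1302

23.130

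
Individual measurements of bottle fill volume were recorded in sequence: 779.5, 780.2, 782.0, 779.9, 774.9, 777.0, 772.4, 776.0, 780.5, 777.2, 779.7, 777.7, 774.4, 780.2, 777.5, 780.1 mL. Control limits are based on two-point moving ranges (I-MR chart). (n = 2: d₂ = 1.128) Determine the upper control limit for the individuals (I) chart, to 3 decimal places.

786.337

X̄ = (779.5 + 780.2 + 782.0 + 779.9 + 774.9 + 777.0 + 772.4 + 776.0 + 780.5 + 777.2 + 779.7 + 777.7 + 774.4 + 780.2 + 777.5 + 780.1) / 16 = 778.0750
Moving ranges: 0.7, 1.8, 2.1, 5.0, 2.1, 4.6, 3.6, 4.5, 3.3, 2.5, 2.0, 3.3, 5.8, 2.7, 2.6; M̄R̄ = 46.6000 / 15 = 3.1067
UCL = X̄ + 3·M̄R̄/d₂ = 778.0750 + 3 × 3.1067 / 1.128 = 786.3374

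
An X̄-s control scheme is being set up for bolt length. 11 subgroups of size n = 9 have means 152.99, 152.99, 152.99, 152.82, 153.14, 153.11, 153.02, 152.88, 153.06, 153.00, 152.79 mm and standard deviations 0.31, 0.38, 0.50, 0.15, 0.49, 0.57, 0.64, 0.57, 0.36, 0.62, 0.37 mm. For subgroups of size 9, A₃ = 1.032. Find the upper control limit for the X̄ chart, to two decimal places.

X̄̄ = (152.99 + 152.99 + 152.99 + 152.82 + 153.14 + 153.11 + 153.02 + 152.88 + 153.06 + 153.00 + 152.79) / 11 = 152.9809
s̄ = (0.31 + 0.38 + 0.50 + 0.15 + 0.49 + 0.57 + 0.64 + 0.57 + 0.36 + 0.62 + 0.37) / 11 = 0.4509
UCL = X̄̄ + A₃·s̄ = 152.9809 + 1.032 × 0.4509 = 153.4462

153.45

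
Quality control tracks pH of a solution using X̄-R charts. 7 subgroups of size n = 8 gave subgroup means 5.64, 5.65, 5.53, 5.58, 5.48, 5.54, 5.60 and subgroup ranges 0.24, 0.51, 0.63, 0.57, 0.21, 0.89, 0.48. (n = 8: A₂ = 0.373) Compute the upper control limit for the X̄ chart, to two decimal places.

X̄̄ = (5.64 + 5.65 + 5.53 + 5.58 + 5.48 + 5.54 + 5.60) / 7 = 39.0200 / 7 = 5.5743
R̄ = (0.24 + 0.51 + 0.63 + 0.57 + 0.21 + 0.89 + 0.48) / 7 = 3.5300 / 7 = 0.5043
UCL = X̄̄ + A₂·R̄ = 5.5743 + 0.373 × 0.5043 = 5.7624

5.76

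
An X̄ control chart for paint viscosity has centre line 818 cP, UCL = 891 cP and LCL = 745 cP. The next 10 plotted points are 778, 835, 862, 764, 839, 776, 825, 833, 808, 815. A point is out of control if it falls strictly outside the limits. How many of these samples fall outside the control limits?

0

All 10 points lie within [745, 891].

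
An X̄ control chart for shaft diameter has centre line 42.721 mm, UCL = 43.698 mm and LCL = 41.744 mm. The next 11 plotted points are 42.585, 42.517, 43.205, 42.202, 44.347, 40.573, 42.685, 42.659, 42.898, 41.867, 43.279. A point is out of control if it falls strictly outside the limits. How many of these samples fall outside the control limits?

Compare each point to [41.744, 43.698]: sample 5 = 44.347 > UCL; sample 6 = 40.573 < LCL.

2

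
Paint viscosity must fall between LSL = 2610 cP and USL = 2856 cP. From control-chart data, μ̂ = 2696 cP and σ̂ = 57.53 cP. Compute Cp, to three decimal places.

0.713

Cp = (USL − LSL) / (6σ̂) = (2856 − 2610) / (6 × 57.53) = 246.0000 / 345.1800 = 0.7127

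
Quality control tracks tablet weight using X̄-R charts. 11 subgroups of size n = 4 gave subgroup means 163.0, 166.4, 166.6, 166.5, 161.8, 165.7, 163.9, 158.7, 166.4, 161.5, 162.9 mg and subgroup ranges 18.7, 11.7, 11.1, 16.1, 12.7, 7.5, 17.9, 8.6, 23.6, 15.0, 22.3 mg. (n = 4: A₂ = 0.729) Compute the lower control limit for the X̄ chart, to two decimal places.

X̄̄ = (163.0 + 166.4 + 166.6 + 166.5 + 161.8 + 165.7 + 163.9 + 158.7 + 166.4 + 161.5 + 162.9) / 11 = 1803.4000 / 11 = 163.9455
R̄ = (18.7 + 11.7 + 11.1 + 16.1 + 12.7 + 7.5 + 17.9 + 8.6 + 23.6 + 15.0 + 22.3) / 11 = 165.2000 / 11 = 15.0182
LCL = X̄̄ − A₂·R̄ = 163.9455 − 0.729 × 15.0182 = 152.9972

153.00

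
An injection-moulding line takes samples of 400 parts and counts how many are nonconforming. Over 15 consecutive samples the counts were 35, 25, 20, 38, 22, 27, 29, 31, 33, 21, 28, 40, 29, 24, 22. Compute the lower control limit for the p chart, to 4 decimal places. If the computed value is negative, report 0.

p̄ = Σdᵢ / (k·n) = 424 / (15 × 400) = 0.07067
LCL = p̄ − 3·√(p̄(1−p̄)/n) = 0.07067 − 3 × 0.01281 = 0.03223

0.0322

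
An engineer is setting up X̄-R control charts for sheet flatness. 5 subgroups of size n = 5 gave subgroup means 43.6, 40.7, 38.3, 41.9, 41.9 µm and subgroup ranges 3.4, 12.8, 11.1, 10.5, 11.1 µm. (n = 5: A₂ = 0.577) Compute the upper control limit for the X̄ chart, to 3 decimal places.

X̄̄ = (43.6 + 40.7 + 38.3 + 41.9 + 41.9) / 5 = 206.4000 / 5 = 41.2800
R̄ = (3.4 + 12.8 + 11.1 + 10.5 + 11.1) / 5 = 48.9000 / 5 = 9.7800
UCL = X̄̄ + A₂·R̄ = 41.2800 + 0.577 × 9.7800 = 46.9231

46.923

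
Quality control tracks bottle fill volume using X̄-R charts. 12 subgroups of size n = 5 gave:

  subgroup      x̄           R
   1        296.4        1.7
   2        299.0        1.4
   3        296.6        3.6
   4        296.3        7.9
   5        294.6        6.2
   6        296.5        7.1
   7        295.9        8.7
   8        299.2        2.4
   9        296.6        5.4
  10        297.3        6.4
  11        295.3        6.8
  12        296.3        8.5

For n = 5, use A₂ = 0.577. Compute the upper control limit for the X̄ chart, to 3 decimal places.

X̄̄ = (296.4 + 299.0 + 296.6 + 296.3 + 294.6 + 296.5 + 295.9 + 299.2 + 296.6 + 297.3 + 295.3 + 296.3) / 12 = 3560.0000 / 12 = 296.6667
R̄ = (1.7 + 1.4 + 3.6 + 7.9 + 6.2 + 7.1 + 8.7 + 2.4 + 5.4 + 6.4 + 6.8 + 8.5) / 12 = 66.1000 / 12 = 5.5083
UCL = X̄̄ + A₂·R̄ = 296.6667 + 0.577 × 5.5083 = 299.8450

299.845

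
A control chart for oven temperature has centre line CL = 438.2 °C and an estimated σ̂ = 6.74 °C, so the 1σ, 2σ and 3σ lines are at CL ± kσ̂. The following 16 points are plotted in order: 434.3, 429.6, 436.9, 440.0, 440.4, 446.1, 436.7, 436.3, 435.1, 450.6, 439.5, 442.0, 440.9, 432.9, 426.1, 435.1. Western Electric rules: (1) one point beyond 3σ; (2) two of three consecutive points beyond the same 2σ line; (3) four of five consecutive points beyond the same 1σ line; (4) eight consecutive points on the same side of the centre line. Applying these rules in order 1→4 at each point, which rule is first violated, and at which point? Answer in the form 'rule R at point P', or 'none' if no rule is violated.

Zone of each point (C = within 1σ̂, B = 1σ̂–2σ̂, A = 2σ̂–3σ̂, * = beyond 3σ̂; sign = side of CL): 1:-C, 2:-B, 3:-C, 4:+C, 5:+C, 6:+B, 7:-C, 8:-C, 9:-C, 10:+B, 11:+C, 12:+C, 13:+C, 14:-C, 15:-B, 16:-C
No rule fires across all 16 points.

none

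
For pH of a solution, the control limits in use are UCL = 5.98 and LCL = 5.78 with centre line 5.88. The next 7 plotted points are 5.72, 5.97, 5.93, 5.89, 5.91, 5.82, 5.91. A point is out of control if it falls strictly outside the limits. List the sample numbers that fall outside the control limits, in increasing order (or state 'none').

Compare each point to [5.78, 5.98]: sample 1 = 5.72 < LCL.

1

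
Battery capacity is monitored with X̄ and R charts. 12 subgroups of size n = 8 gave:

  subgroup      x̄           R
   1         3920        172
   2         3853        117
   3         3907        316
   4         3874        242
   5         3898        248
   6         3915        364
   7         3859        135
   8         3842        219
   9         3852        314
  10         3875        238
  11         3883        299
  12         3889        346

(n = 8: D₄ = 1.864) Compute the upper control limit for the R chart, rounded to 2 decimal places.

R̄ = (172 + 117 + 316 + 242 + 248 + 364 + 135 + 219 + 314 + 238 + 299 + 346) / 12 = 3010.0000 / 12 = 250.8333
UCL_R = D₄·R̄ = 1.864 × 250.8333 = 467.5533

467.55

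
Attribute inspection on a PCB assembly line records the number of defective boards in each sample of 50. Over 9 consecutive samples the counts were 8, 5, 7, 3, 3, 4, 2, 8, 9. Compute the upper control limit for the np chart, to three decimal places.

12.052

p̄ = Σdᵢ / (k·n) = 49 / (9 × 50) = 0.10889
UCL = np̄ + 3·√(np̄(1−p̄)) = 5.4444 + 3 × √(5.4444×0.89111) = 5.4444 + 3 × 2.2026 = 12.0524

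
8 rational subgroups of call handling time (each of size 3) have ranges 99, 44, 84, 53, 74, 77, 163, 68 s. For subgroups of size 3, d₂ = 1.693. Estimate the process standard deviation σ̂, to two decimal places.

48.88

R̄ = (99 + 44 + 84 + 53 + 74 + 77 + 163 + 68) / 8 = 82.7500
σ̂ = R̄ / d₂ = 82.7500 / 1.693 = 48.8777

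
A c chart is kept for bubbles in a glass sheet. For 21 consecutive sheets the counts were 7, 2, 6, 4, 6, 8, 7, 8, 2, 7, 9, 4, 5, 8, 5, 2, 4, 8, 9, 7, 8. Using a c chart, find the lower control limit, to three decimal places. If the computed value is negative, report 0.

c̄ = (7 + 2 + 6 + 4 + 6 + 8 + 7 + 8 + 2 + 7 + 9 + 4 + 5 + 8 + 5 + 2 + 4 + 8 + 9 + 7 + 8) / 21 = 126 / 21 = 6.0000
LCL = c̄ − 3√c̄ = 6.0000 − 3 × 2.4495 = -1.3485 → 0 (cannot be negative)

0.000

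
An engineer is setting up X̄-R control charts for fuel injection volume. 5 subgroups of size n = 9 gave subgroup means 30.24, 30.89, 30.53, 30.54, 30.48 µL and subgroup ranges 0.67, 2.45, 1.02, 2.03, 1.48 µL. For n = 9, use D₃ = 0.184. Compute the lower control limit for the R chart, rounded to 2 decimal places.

R̄ = (0.67 + 2.45 + 1.02 + 2.03 + 1.48) / 5 = 7.6500 / 5 = 1.5300
LCL_R = D₃·R̄ = 0.184 × 1.5300 = 0.2815

0.28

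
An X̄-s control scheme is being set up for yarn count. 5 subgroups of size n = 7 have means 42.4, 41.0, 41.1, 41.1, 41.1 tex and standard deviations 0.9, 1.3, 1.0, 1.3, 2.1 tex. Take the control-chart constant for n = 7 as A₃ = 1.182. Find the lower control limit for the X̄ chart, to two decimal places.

X̄̄ = (42.4 + 41.0 + 41.1 + 41.1 + 41.1) / 5 = 41.3400
s̄ = (0.9 + 1.3 + 1.0 + 1.3 + 2.1) / 5 = 1.3200
LCL = X̄̄ − A₃·s̄ = 41.3400 − 1.182 × 1.3200 = 39.7798

39.78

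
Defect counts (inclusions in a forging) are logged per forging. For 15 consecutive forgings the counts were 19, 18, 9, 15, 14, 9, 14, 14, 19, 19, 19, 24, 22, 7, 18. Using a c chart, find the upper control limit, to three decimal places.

28.000

c̄ = (19 + 18 + 9 + 15 + 14 + 9 + 14 + 14 + 19 + 19 + 19 + 24 + 22 + 7 + 18) / 15 = 240 / 15 = 16.0000
UCL = c̄ + 3√c̄ = 16.0000 + 3 × √16.0000 = 16.0000 + 3 × 4.0000 = 28.0000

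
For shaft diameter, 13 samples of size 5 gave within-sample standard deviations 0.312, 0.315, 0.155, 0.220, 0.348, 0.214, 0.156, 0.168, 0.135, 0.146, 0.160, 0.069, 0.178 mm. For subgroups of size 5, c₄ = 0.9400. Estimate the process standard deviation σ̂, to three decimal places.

s̄ = (0.312 + 0.315 + 0.155 + 0.220 + 0.348 + 0.214 + 0.156 + 0.168 + 0.135 + 0.146 + 0.160 + 0.069 + 0.178) / 13 = 0.1982
σ̂ = s̄ / c₄ = 0.1982 / 0.9400 = 0.2108

0.211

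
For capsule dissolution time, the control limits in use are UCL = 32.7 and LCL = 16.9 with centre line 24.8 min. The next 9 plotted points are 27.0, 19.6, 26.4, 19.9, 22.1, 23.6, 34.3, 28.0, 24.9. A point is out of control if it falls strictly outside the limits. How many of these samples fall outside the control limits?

Compare each point to [16.9, 32.7]: sample 7 = 34.3 > UCL.

1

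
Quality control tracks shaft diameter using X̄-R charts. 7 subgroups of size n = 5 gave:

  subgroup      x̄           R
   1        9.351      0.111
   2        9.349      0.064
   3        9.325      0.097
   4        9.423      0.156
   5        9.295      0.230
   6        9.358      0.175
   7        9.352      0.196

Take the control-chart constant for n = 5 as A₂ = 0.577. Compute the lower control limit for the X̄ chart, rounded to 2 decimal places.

9.27

X̄̄ = (9.351 + 9.349 + 9.325 + 9.423 + 9.295 + 9.358 + 9.352) / 7 = 65.4530 / 7 = 9.3504
R̄ = (0.111 + 0.064 + 0.097 + 0.156 + 0.230 + 0.175 + 0.196) / 7 = 1.0290 / 7 = 0.1470
LCL = X̄̄ − A₂·R̄ = 9.3504 − 0.577 × 0.1470 = 9.2656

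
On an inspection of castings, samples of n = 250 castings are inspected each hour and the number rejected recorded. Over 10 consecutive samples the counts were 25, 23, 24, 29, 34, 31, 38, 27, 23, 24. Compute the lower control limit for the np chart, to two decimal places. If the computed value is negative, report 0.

12.89

p̄ = Σdᵢ / (k·n) = 278 / (10 × 250) = 0.11120
LCL = np̄ − 3·√(np̄(1−p̄)) = 27.8000 − 3 × 4.9708 = 12.8877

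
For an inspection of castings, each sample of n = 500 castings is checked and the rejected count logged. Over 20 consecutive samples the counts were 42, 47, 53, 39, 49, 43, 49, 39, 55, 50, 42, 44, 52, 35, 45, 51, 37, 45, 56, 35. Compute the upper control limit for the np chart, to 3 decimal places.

p̄ = Σdᵢ / (k·n) = 908 / (20 × 500) = 0.09080
UCL = np̄ + 3·√(np̄(1−p̄)) = 45.4000 + 3 × √(45.4000×0.90920) = 45.4000 + 3 × 6.4248 = 64.6743

64.674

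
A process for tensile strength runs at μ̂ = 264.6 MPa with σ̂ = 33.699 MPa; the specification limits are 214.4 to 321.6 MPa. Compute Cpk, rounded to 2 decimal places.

0.50

Cpu = (USL − μ̂) / (3σ̂) = (321.6 − 264.6) / (3 × 33.699) = 0.5638; Cpl = (μ̂ − LSL) / (3σ̂) = (264.6 − 214.4) / (3 × 33.699) = 0.4966; Cpk = min(Cpu, Cpl) = 0.4966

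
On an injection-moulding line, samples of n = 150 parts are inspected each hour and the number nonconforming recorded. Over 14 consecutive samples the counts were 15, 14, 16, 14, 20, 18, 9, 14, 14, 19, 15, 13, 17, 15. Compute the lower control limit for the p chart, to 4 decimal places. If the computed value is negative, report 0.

0.0275

p̄ = Σdᵢ / (k·n) = 213 / (14 × 150) = 0.10143
LCL = p̄ − 3·√(p̄(1−p̄)/n) = 0.10143 − 3 × 0.02465 = 0.02748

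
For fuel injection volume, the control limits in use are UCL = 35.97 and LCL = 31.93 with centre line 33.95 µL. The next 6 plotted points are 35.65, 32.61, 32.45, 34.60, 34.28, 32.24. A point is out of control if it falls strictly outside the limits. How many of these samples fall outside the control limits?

0

All 6 points lie within [31.93, 35.97].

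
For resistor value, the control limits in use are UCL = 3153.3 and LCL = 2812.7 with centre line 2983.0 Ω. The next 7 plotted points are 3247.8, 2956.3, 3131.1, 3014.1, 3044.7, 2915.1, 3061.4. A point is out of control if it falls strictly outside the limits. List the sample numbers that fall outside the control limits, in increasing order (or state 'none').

1

Compare each point to [2812.7, 3153.3]: sample 1 = 3247.8 > UCL.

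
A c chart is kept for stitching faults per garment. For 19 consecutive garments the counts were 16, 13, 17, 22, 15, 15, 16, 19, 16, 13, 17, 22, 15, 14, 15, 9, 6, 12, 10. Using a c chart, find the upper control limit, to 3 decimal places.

26.400

c̄ = (16 + 13 + 17 + 22 + 15 + 15 + 16 + 19 + 16 + 13 + 17 + 22 + 15 + 14 + 15 + 9 + 6 + 12 + 10) / 19 = 282 / 19 = 14.8421
UCL = c̄ + 3√c̄ = 14.8421 + 3 × √14.8421 = 14.8421 + 3 × 3.8525 = 26.3997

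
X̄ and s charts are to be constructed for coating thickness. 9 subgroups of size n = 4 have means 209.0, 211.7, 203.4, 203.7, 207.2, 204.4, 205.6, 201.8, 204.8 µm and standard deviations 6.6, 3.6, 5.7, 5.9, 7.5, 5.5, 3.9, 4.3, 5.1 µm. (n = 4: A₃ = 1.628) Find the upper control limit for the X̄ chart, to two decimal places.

X̄̄ = (209.0 + 211.7 + 203.4 + 203.7 + 207.2 + 204.4 + 205.6 + 201.8 + 204.8) / 9 = 205.7333
s̄ = (6.6 + 3.6 + 5.7 + 5.9 + 7.5 + 5.5 + 3.9 + 4.3 + 5.1) / 9 = 5.3444
UCL = X̄̄ + A₃·s̄ = 205.7333 + 1.628 × 5.3444 = 214.4341

214.43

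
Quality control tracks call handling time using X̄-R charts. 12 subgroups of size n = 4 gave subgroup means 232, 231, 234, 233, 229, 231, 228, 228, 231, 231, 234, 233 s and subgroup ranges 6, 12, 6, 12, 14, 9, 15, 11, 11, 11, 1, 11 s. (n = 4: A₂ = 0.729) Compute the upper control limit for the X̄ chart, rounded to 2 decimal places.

X̄̄ = (232 + 231 + 234 + 233 + 229 + 231 + 228 + 228 + 231 + 231 + 234 + 233) / 12 = 2775.0000 / 12 = 231.2500
R̄ = (6 + 12 + 6 + 12 + 14 + 9 + 15 + 11 + 11 + 11 + 1 + 11) / 12 = 119.0000 / 12 = 9.9167
UCL = X̄̄ + A₂·R̄ = 231.2500 + 0.729 × 9.9167 = 238.4793

238.48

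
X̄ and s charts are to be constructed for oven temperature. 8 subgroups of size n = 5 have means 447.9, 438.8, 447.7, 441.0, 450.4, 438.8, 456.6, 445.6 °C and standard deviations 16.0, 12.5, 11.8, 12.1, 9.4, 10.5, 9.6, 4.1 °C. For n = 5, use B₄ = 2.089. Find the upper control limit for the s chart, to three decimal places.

22.457

s̄ = (16.0 + 12.5 + 11.8 + 12.1 + 9.4 + 10.5 + 9.6 + 4.1) / 8 = 10.7500
UCL_s = B₄·s̄ = 2.089 × 10.7500 = 22.4567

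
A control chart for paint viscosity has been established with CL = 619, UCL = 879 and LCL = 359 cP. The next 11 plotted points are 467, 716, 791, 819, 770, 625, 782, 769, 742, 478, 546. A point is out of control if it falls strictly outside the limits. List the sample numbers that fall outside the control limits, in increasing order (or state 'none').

none

All 11 points lie within [359, 879].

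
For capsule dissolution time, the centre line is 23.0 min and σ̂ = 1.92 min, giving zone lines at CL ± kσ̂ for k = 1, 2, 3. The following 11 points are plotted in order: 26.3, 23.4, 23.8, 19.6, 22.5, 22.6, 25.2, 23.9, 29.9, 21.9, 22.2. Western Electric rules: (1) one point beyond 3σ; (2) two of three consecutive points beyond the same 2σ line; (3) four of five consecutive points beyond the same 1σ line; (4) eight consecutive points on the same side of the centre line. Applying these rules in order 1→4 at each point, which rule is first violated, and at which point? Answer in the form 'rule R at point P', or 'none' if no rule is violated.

rule 1 at point 9

Zone of each point (C = within 1σ̂, B = 1σ̂–2σ̂, A = 2σ̂–3σ̂, * = beyond 3σ̂; sign = side of CL): 1:+B, 2:+C, 3:+C, 4:-B, 5:-C, 6:-C, 7:+B, 8:+C, 9:+*, 10:-C, 11:-C
Rule 1 (one point beyond the 3σ limits) is satisfied at point 9.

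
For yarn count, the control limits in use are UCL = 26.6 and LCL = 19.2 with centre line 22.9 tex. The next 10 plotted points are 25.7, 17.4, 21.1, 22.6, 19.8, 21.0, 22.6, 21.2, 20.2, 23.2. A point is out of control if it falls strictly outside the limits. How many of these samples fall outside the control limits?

Compare each point to [19.2, 26.6]: sample 2 = 17.4 < LCL.

1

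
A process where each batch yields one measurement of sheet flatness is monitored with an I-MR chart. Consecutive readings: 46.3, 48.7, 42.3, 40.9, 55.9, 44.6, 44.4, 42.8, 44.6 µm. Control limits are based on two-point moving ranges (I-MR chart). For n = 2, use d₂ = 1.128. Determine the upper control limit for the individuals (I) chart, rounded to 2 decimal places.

X̄ = (46.3 + 48.7 + 42.3 + 40.9 + 55.9 + 44.6 + 44.4 + 42.8 + 44.6) / 9 = 45.6111
Moving ranges: 2.4, 6.4, 1.4, 15.0, 11.3, 0.2, 1.6, 1.8; M̄R̄ = 40.1000 / 8 = 5.0125
UCL = X̄ + 3·M̄R̄/d₂ = 45.6111 + 3 × 5.0125 / 1.128 = 58.9422

58.94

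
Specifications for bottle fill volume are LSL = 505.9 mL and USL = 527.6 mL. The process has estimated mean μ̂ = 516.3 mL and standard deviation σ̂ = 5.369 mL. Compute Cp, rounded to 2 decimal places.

0.67

Cp = (USL − LSL) / (6σ̂) = (527.6 − 505.9) / (6 × 5.369) = 21.7000 / 32.2140 = 0.6736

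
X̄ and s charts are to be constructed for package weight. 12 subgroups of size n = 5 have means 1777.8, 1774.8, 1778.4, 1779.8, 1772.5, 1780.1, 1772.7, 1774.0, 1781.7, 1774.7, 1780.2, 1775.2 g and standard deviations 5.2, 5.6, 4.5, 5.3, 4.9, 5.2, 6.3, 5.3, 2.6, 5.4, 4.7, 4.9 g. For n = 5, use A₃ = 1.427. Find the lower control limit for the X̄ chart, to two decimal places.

X̄̄ = (1777.8 + 1774.8 + 1778.4 + 1779.8 + 1772.5 + 1780.1 + 1772.7 + 1774.0 + 1781.7 + 1774.7 + 1780.2 + 1775.2) / 12 = 1776.8250
s̄ = (5.2 + 5.6 + 4.5 + 5.3 + 4.9 + 5.2 + 6.3 + 5.3 + 2.6 + 5.4 + 4.7 + 4.9) / 12 = 4.9917
LCL = X̄̄ − A₃·s̄ = 1776.8250 − 1.427 × 4.9917 = 1769.7019

1769.70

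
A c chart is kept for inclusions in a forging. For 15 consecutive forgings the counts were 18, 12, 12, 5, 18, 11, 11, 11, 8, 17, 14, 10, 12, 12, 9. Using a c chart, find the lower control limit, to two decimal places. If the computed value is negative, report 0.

c̄ = (18 + 12 + 12 + 5 + 18 + 11 + 11 + 11 + 8 + 17 + 14 + 10 + 12 + 12 + 9) / 15 = 180 / 15 = 12.0000
LCL = c̄ − 3√c̄ = 12.0000 − 3 × 3.4641 = 1.6077

1.61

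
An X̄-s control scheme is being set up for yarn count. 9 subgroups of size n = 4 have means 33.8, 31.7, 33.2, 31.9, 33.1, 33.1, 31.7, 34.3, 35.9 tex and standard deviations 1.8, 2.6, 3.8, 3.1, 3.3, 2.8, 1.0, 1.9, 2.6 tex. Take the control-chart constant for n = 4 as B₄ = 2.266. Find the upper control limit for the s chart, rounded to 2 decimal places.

5.77

s̄ = (1.8 + 2.6 + 3.8 + 3.1 + 3.3 + 2.8 + 1.0 + 1.9 + 2.6) / 9 = 2.5444
UCL_s = B₄·s̄ = 2.266 × 2.5444 = 5.7657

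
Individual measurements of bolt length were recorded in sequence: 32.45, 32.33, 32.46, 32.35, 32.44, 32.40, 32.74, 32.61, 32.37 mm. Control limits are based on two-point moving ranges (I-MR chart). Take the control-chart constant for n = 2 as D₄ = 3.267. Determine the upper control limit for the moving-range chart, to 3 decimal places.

0.490

Moving ranges: 0.12, 0.13, 0.11, 0.09, 0.04, 0.34, 0.13, 0.24; M̄R̄ = 1.2000 / 8 = 0.1500
UCL_MR = D₄·M̄R̄ = 3.267 × 0.1500 = 0.4900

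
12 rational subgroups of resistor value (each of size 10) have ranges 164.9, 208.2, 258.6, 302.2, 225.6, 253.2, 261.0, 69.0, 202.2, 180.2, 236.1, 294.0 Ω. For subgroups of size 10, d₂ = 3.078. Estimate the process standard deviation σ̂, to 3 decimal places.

R̄ = (164.9 + 208.2 + 258.6 + 302.2 + 225.6 + 253.2 + 261.0 + 69.0 + 202.2 + 180.2 + 236.1 + 294.0) / 12 = 221.2667
σ̂ = R̄ / d₂ = 221.2667 / 3.078 = 71.8865

71.887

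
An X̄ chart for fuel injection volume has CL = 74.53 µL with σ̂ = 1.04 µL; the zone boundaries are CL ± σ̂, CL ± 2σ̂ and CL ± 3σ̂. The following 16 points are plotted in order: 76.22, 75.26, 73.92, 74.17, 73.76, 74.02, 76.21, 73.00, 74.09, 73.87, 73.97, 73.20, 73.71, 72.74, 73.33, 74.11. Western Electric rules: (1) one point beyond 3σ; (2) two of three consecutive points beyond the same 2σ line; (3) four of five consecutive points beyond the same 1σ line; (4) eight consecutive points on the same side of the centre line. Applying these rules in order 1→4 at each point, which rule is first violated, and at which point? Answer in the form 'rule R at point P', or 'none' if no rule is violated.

Zone of each point (C = within 1σ̂, B = 1σ̂–2σ̂, A = 2σ̂–3σ̂, * = beyond 3σ̂; sign = side of CL): 1:+B, 2:+C, 3:-C, 4:-C, 5:-C, 6:-C, 7:+B, 8:-B, 9:-C, 10:-C, 11:-C, 12:-B, 13:-C, 14:-B, 15:-B, 16:-C
Rule 4 (eight consecutive points on the same side of the centre line) is satisfied at point 15.

rule 4 at point 15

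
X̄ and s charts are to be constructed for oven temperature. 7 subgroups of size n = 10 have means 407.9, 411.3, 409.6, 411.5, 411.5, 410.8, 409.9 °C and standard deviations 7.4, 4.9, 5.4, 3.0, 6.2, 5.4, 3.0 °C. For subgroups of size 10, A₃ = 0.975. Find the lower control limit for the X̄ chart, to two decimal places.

X̄̄ = (407.9 + 411.3 + 409.6 + 411.5 + 411.5 + 410.8 + 409.9) / 7 = 410.3571
s̄ = (7.4 + 4.9 + 5.4 + 3.0 + 6.2 + 5.4 + 3.0) / 7 = 5.0429
LCL = X̄̄ − A₃·s̄ = 410.3571 − 0.975 × 5.0429 = 405.4404

405.44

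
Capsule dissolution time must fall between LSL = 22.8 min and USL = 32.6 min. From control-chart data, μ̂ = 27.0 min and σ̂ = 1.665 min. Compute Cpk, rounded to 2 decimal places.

0.84

Cpu = (USL − μ̂) / (3σ̂) = (32.6 − 27.0) / (3 × 1.665) = 1.1211; Cpl = (μ̂ − LSL) / (3σ̂) = (27.0 − 22.8) / (3 × 1.665) = 0.8408; Cpk = min(Cpu, Cpl) = 0.8408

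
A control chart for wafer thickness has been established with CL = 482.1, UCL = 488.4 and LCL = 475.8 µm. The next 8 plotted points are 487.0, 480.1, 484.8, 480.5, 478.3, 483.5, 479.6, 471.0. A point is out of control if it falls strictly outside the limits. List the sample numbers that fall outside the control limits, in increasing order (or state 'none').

8

Compare each point to [475.8, 488.4]: sample 8 = 471.0 < LCL.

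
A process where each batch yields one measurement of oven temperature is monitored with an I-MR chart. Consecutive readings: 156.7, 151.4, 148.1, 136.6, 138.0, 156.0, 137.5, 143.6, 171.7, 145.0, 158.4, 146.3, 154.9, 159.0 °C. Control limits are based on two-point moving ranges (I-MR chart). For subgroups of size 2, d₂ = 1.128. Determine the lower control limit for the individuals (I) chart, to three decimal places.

X̄ = (156.7 + 151.4 + 148.1 + 136.6 + 138.0 + 156.0 + 137.5 + 143.6 + 171.7 + 145.0 + 158.4 + 146.3 + 154.9 + 159.0) / 14 = 150.2286
Moving ranges: 5.3, 3.3, 11.5, 1.4, 18.0, 18.5, 6.1, 28.1, 26.7, 13.4, 12.1, 8.6, 4.1; M̄R̄ = 157.1000 / 13 = 12.0846
LCL = X̄ − 3·M̄R̄/d₂ = 150.2286 − 3 × 12.0846 / 1.128 = 118.0886

118.089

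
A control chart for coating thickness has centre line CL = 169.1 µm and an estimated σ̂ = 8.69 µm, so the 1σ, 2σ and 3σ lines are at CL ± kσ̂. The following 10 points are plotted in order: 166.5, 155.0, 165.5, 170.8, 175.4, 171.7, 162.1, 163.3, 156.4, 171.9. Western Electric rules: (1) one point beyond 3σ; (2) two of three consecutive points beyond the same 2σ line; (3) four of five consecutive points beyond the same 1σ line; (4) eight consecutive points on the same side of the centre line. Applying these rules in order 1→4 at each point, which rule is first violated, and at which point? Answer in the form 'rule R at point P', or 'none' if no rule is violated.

Zone of each point (C = within 1σ̂, B = 1σ̂–2σ̂, A = 2σ̂–3σ̂, * = beyond 3σ̂; sign = side of CL): 1:-C, 2:-B, 3:-C, 4:+C, 5:+C, 6:+C, 7:-C, 8:-C, 9:-B, 10:+C
No rule fires across all 10 points.

none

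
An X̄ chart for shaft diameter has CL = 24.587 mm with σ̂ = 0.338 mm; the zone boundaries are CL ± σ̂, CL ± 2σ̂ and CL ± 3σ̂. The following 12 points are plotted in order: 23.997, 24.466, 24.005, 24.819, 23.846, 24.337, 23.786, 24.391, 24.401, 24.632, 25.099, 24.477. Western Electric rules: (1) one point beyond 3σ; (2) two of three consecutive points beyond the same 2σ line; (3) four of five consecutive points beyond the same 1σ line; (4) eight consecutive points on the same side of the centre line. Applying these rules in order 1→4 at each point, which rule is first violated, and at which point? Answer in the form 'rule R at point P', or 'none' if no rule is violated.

Zone of each point (C = within 1σ̂, B = 1σ̂–2σ̂, A = 2σ̂–3σ̂, * = beyond 3σ̂; sign = side of CL): 1:-B, 2:-C, 3:-B, 4:+C, 5:-A, 6:-C, 7:-A, 8:-C, 9:-C, 10:+C, 11:+B, 12:-C
Rule 2 (two of three consecutive points beyond the same 2σ limit) is satisfied at point 7.

rule 2 at point 7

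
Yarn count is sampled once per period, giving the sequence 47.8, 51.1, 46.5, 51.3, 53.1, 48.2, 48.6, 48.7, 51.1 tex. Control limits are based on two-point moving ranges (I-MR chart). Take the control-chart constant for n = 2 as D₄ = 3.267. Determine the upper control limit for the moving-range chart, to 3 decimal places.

9.107

Moving ranges: 3.3, 4.6, 4.8, 1.8, 4.9, 0.4, 0.1, 2.4; M̄R̄ = 22.3000 / 8 = 2.7875
UCL_MR = D₄·M̄R̄ = 3.267 × 2.7875 = 9.1068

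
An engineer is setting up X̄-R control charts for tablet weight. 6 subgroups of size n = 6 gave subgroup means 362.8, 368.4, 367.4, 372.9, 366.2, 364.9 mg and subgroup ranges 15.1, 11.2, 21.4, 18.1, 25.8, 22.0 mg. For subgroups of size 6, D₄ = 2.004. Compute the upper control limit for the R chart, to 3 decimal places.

37.942

R̄ = (15.1 + 11.2 + 21.4 + 18.1 + 25.8 + 22.0) / 6 = 113.6000 / 6 = 18.9333
UCL_R = D₄·R̄ = 2.004 × 18.9333 = 37.9424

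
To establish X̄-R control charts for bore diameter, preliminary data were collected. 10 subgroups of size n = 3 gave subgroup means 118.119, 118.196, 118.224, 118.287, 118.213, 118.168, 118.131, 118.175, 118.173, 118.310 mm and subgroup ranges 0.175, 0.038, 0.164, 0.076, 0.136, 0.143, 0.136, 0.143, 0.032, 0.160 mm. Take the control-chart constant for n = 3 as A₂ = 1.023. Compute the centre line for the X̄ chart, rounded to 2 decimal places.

X̄̄ = (118.119 + 118.196 + 118.224 + 118.287 + 118.213 + 118.168 + 118.131 + 118.175 + 118.173 + 118.310) / 10 = 1181.9960 / 10 = 118.1996
CL = X̄̄ = 118.1996

118.20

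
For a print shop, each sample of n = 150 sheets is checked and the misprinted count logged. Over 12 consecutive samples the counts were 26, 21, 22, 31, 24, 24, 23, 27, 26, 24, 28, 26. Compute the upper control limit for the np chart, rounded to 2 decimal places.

p̄ = Σdᵢ / (k·n) = 302 / (12 × 150) = 0.16778
UCL = np̄ + 3·√(np̄(1−p̄)) = 25.1667 + 3 × √(25.1667×0.83222) = 25.1667 + 3 × 4.5765 = 38.8961

38.90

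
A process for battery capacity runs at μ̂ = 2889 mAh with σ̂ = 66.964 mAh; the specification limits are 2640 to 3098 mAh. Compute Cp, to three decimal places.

1.140

Cp = (USL − LSL) / (6σ̂) = (3098 − 2640) / (6 × 66.964) = 458.0000 / 401.7840 = 1.1399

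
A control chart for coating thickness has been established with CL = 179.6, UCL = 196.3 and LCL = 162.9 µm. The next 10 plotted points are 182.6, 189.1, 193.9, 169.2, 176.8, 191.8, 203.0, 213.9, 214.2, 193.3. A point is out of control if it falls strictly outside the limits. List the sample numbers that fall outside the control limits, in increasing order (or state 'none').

Compare each point to [162.9, 196.3]: sample 7 = 203.0 > UCL; sample 8 = 213.9 > UCL; sample 9 = 214.2 > UCL.

7, 8, 9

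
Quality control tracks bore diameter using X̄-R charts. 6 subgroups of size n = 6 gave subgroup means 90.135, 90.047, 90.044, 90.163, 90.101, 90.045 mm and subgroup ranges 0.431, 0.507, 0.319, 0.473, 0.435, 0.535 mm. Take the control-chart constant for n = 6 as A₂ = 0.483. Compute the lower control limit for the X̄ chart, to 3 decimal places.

89.872

X̄̄ = (90.135 + 90.047 + 90.044 + 90.163 + 90.101 + 90.045) / 6 = 540.5350 / 6 = 90.0892
R̄ = (0.431 + 0.507 + 0.319 + 0.473 + 0.435 + 0.535) / 6 = 2.7000 / 6 = 0.4500
LCL = X̄̄ − A₂·R̄ = 90.0892 − 0.483 × 0.4500 = 89.8718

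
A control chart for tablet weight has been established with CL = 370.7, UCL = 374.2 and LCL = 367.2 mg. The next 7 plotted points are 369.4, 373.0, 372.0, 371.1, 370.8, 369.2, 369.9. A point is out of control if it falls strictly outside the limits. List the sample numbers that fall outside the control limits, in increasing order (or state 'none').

none

All 7 points lie within [367.2, 374.2].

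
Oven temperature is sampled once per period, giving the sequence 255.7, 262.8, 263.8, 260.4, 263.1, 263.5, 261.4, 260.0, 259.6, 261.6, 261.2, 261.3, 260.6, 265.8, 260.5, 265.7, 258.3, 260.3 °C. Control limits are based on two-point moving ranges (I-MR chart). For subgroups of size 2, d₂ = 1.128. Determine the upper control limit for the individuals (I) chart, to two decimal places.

X̄ = (255.7 + 262.8 + 263.8 + 260.4 + 263.1 + 263.5 + 261.4 + 260.0 + 259.6 + 261.6 + 261.2 + 261.3 + 260.6 + 265.8 + 260.5 + 265.7 + 258.3 + 260.3) / 18 = 261.4222
Moving ranges: 7.1, 1.0, 3.4, 2.7, 0.4, 2.1, 1.4, 0.4, 2.0, 0.4, 0.1, 0.7, 5.2, 5.3, 5.2, 7.4, 2.0; M̄R̄ = 46.8000 / 17 = 2.7529
UCL = X̄ + 3·M̄R̄/d₂ = 261.4222 + 3 × 2.7529 / 1.128 = 268.7439

268.74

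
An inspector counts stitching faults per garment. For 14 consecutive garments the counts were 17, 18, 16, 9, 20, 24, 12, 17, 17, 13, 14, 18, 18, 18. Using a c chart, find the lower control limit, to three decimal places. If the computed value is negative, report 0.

4.314

c̄ = (17 + 18 + 16 + 9 + 20 + 24 + 12 + 17 + 17 + 13 + 14 + 18 + 18 + 18) / 14 = 231 / 14 = 16.5000
LCL = c̄ − 3√c̄ = 16.5000 − 3 × 4.0620 = 4.3139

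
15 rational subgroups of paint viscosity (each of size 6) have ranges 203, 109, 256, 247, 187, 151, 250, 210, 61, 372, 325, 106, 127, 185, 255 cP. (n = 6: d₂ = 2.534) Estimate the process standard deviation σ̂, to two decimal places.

R̄ = (203 + 109 + 256 + 247 + 187 + 151 + 250 + 210 + 61 + 372 + 325 + 106 + 127 + 185 + 255) / 15 = 202.9333
σ̂ = R̄ / d₂ = 202.9333 / 2.534 = 80.0842

80.08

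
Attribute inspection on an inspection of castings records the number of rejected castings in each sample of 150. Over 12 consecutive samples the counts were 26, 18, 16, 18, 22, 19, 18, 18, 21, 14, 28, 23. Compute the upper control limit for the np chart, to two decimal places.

p̄ = Σdᵢ / (k·n) = 241 / (12 × 150) = 0.13389
UCL = np̄ + 3·√(np̄(1−p̄)) = 20.0833 + 3 × √(20.0833×0.86611) = 20.0833 + 3 × 4.1707 = 32.5953

32.60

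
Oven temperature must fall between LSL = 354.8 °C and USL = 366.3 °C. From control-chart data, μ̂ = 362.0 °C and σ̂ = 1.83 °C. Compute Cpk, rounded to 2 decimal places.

Cpu = (USL − μ̂) / (3σ̂) = (366.3 − 362.0) / (3 × 1.83) = 0.7832; Cpl = (μ̂ − LSL) / (3σ̂) = (362.0 − 354.8) / (3 × 1.83) = 1.3115; Cpk = min(Cpu, Cpl) = 0.7832

0.78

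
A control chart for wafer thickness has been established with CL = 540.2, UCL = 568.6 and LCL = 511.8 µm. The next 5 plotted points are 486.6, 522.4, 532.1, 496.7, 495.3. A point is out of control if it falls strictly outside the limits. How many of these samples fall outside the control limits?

3

Compare each point to [511.8, 568.6]: sample 1 = 486.6 < LCL; sample 4 = 496.7 < LCL; sample 5 = 495.3 < LCL.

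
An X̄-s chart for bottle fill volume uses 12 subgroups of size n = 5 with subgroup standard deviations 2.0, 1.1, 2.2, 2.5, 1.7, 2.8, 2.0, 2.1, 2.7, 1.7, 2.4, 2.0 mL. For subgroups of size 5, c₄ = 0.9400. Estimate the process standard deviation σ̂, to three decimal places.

2.234

s̄ = (2.0 + 1.1 + 2.2 + 2.5 + 1.7 + 2.8 + 2.0 + 2.1 + 2.7 + 1.7 + 2.4 + 2.0) / 12 = 2.1000
σ̂ = s̄ / c₄ = 2.1000 / 0.9400 = 2.2340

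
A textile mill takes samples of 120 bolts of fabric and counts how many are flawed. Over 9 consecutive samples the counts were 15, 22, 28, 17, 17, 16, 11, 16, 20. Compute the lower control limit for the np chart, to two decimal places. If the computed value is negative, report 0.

p̄ = Σdᵢ / (k·n) = 162 / (9 × 120) = 0.15000
LCL = np̄ − 3·√(np̄(1−p̄)) = 18.0000 − 3 × 3.9115 = 6.2654

6.27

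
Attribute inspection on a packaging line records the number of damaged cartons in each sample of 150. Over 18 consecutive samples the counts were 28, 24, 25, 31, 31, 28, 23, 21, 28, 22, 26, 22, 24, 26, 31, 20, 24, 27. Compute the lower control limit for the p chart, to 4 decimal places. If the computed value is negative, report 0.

0.0786

p̄ = Σdᵢ / (k·n) = 461 / (18 × 150) = 0.17074
LCL = p̄ − 3·√(p̄(1−p̄)/n) = 0.17074 − 3 × 0.03072 = 0.07857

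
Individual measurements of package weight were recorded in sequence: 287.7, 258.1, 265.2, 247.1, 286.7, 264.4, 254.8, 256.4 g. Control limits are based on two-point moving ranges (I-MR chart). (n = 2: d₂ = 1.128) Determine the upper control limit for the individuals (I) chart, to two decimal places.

X̄ = (287.7 + 258.1 + 265.2 + 247.1 + 286.7 + 264.4 + 254.8 + 256.4) / 8 = 265.0500
Moving ranges: 29.6, 7.1, 18.1, 39.6, 22.3, 9.6, 1.6; M̄R̄ = 127.9000 / 7 = 18.2714
UCL = X̄ + 3·M̄R̄/d₂ = 265.0500 + 3 × 18.2714 / 1.128 = 313.6442

313.64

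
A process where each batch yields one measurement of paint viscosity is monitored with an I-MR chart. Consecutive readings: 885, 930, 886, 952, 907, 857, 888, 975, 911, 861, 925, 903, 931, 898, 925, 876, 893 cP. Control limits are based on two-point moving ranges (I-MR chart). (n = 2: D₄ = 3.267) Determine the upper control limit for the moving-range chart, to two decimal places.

Moving ranges: 45, 44, 66, 45, 50, 31, 87, 64, 50, 64, 22, 28, 33, 27, 49, 17; M̄R̄ = 722.0000 / 16 = 45.1250
UCL_MR = D₄·M̄R̄ = 3.267 × 45.1250 = 147.4234

147.42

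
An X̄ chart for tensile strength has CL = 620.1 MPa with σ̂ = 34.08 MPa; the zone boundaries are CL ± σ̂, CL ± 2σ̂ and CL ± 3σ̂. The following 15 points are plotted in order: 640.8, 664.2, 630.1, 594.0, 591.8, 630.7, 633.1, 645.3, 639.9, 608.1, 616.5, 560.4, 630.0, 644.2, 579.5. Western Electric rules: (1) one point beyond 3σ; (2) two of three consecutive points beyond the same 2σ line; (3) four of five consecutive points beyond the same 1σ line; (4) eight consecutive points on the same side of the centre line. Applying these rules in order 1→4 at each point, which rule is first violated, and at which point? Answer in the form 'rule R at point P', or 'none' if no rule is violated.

Zone of each point (C = within 1σ̂, B = 1σ̂–2σ̂, A = 2σ̂–3σ̂, * = beyond 3σ̂; sign = side of CL): 1:+C, 2:+B, 3:+C, 4:-C, 5:-C, 6:+C, 7:+C, 8:+C, 9:+C, 10:-C, 11:-C, 12:-B, 13:+C, 14:+C, 15:-B
No rule fires across all 15 points.

none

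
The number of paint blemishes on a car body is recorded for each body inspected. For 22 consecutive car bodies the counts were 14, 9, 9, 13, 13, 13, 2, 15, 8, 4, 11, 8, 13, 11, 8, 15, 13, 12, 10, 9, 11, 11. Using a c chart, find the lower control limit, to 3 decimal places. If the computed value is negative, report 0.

0.803

c̄ = (14 + 9 + 9 + 13 + 13 + 13 + 2 + 15 + 8 + 4 + 11 + 8 + 13 + 11 + 8 + 15 + 13 + 12 + 10 + 9 + 11 + 11) / 22 = 232 / 22 = 10.5455
LCL = c̄ − 3√c̄ = 10.5455 − 3 × 3.2474 = 0.8033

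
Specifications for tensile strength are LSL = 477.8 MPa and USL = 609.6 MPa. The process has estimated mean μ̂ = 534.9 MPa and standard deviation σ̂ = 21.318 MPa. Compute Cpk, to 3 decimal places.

0.893

Cpu = (USL − μ̂) / (3σ̂) = (609.6 − 534.9) / (3 × 21.318) = 1.1680; Cpl = (μ̂ − LSL) / (3σ̂) = (534.9 − 477.8) / (3 × 21.318) = 0.8928; Cpk = min(Cpu, Cpl) = 0.8928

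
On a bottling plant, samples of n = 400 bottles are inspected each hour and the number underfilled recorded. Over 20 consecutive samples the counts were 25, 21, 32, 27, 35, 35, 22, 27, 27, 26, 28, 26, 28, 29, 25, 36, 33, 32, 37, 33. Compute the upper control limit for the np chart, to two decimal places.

44.81

p̄ = Σdᵢ / (k·n) = 584 / (20 × 400) = 0.07300
UCL = np̄ + 3·√(np̄(1−p̄)) = 29.2000 + 3 × √(29.2000×0.92700) = 29.2000 + 3 × 5.2027 = 44.8082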